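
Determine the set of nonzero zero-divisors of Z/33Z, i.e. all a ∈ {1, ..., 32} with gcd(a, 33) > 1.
nonzero zero-divisors of Z/33Z = {3, 6, 9, 11, 12, 15, 18, 21, 22, 24, 27, 30}

An element a ∈ Z/33Z (with a ≠ 0) is a zero-divisor iff gcd(a, 33) > 1 (because a is a unit precisely when gcd(a, n) = 1, and in Z/nZ every nonzero, non-unit element is a zero-divisor). Scan a = 1, ..., 32 and keep those with gcd(a, 33) > 1:
  gcd(3, 33) = 3, gcd(6, 33) = 3, gcd(9, 33) = 3, gcd(11, 33) = 11, gcd(12, 33) = 3, gcd(15, 33) = 3, gcd(18, 33) = 3, gcd(21, 33) = 3, gcd(22, 33) = 11, gcd(24, 33) = 3, gcd(27, 33) = 3, gcd(30, 33) = 3.
All other a ∈ {1, ..., 32} have gcd(a, 33) = 1 and are units. So the nonzero zero-divisors are exactly the 12 values of a appearing in this scan.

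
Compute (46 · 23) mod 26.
Reduce the factors first: 46 ≡ 20 (mod 26), so 46 · 23 ≡ 20 · 23 (mod 26). 20 · 23 = 460. Dividing by 26: 460 = 17·26 + 18. So (46 · 23) mod 26 = 18.

Final answer: 18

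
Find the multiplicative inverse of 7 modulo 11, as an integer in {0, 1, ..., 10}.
7^(−1) ≡ 8 (mod 11)

Apply the extended Euclidean algorithm to (11, 7), tracking rows (r, s, t) with s·11 + t·7 = r. Each division r_prev = q·r_cur + r_new produces the new row as (previous row) − q·(current row):
  row A: (11, 1, 0)   [1·11 + 0·7 = 11]
  row B: (7, 0, 1)   [0·11 + 1·7 = 7]
  11 = 1·7 + 4   → row C = row A − 1·row B = (4, 1, −1)   [check: 1·11 − 1·7 = 4]
  7 = 1·4 + 3   → row D = row B − 1·row C = (3, −1, 2)   [check: −1·11 + 2·7 = 3]
  4 = 1·3 + 1   → row E = row C − 1·row D = (1, 2, −3)   [check: 2·11 − 3·7 = 1]
  3 = 3·1 + 0   → remainder 0, stop. gcd = 1 (last nonzero row E).
The gcd is 1, so 7 is invertible mod 11. The last nonzero row gives 2·11 − 3·7 = 1, so t = −3. So 7^(−1) ≡ −3 ≡ 8 (mod 11). Verify: 7 · 8 = 56 ≡ 1 (mod 11). ✓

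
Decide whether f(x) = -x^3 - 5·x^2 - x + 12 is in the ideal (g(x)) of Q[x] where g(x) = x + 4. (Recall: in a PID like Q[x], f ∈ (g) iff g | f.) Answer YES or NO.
In Q[x] the ideal (g) consists of all multiples of g, so f ∈ (g) iff g | f, i.e. iff the remainder of f on division by g is 0. Divide f by g (g is monic, so eliminate the leading term of the running remainder at each step):
  leading term -x^3: subtract (-x^2)·g(x) = -x^3 - 4·x^2, leaving -x^2 - x + 12
  leading term -x^2: subtract (-x)·g(x) = -x^2 - 4·x, leaving 3·x + 12
  leading term 3·x: subtract (3)·g(x) = 3·x + 12, leaving 0
The remainder is 0, so f(x) = g(x) · h(x) with h(x) = -x^2 - x + 3. Hence g | f, i.e. f ∈ (g).

Final answer: YES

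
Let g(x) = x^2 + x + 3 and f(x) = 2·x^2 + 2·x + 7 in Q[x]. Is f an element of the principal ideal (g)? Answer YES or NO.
In Q[x] the ideal (g) consists of all multiples of g, so f ∈ (g) iff g | f, i.e. iff the remainder of f on division by g is 0. Divide f by g (g is monic, so eliminate the leading term of the running remainder at each step):
  leading term 2·x^2: subtract (2)·g(x) = 2·x^2 + 2·x + 6, leaving 1
The remainder r(x) = 1 ≠ 0 (and deg r < deg g), so g ∤ f, i.e. f ∉ (g).

Final answer: NO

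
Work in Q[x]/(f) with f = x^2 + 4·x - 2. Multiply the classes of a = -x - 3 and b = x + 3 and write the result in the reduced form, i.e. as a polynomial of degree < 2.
a · b ≡ -2·x - 11 (mod f(x))

First multiply in Q[x] without reducing: a · b = -x^2 - 6·x - 9. Now divide by f(x) = x^2 + 4·x - 2, eliminating the leading term at each step:
  leading term -x^2: subtract (-1)·f(x) = -x^2 - 4·x + 2, leaving -2·x - 11
The degree is now < 2, so this is the remainder. Hence a · b ≡ -2·x - 11 in Q[x]/(f).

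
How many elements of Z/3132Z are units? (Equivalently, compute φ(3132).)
Z/3132Z has φ(3132) = 1008 units

An element a ∈ Z/3132Z is a unit iff gcd(a, 3132) = 1, so the number of units is φ(3132). φ is multiplicative, with φ(p^e) = p^e − p^(e−1). Factorise 3132 = 2^2 · 3^3 · 29. Then
  φ(3132) = (2^2 − 2^1) · (3^3 − 3^2) · (29 − 1) = 2 · 18 · 28 = 1008.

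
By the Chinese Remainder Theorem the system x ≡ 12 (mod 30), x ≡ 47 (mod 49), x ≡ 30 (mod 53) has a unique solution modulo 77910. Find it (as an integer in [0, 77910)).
The moduli 30, 49, 53 are pairwise coprime, so by the CRT there is a unique solution mod 30·49·53 = 77910.
Solve by successive substitution. Start with x ≡ 12 (mod 30).
  Combine with x ≡ 47 (mod 49): write x = 12 + 30·t and require 12 + 30·t ≡ 47 (mod 49), i.e. 30·t ≡ 47 − 12 ≡ 35 (mod 49). Since 30^(−1) ≡ 18 (mod 49), t ≡ 18·35 ≡ 42 (mod 49). So x ≡ 12 + 30·42 = 1272 (mod 1470).
  Combine with x ≡ 30 (mod 53): write x = 1272 + 1470·t and require 1272 + 1470·t ≡ 30 (mod 53), i.e. 1470·t ≡ 30 − 1272 ≡ 30 (mod 53). Since 1470^(−1) ≡ 34 (mod 53) (1470 ≡ 39 (mod 53)), t ≡ 34·30 ≡ 13 (mod 53). So x ≡ 1272 + 1470·13 = 20382 (mod 77910).
Unique solution in [0, 77910): x = 20382.

Final answer: x ≡ 20382 (mod 77910); the representative in [0, 77910) is 20382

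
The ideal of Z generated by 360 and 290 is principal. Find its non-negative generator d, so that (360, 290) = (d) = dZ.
(360, 290) = (10); d = 10

In the PID Z, (a, b) is generated by gcd(a, b). Compute gcd(360, 290) with the extended Euclidean algorithm, tracking rows (r, s, t) with s·360 + t·290 = r:
  row A: (360, 1, 0)   [1·360 + 0·290 = 360]
  row B: (290, 0, 1)   [0·360 + 1·290 = 290]
  360 = 1·290 + 70   → row C = row A − 1·row B = (70, 1, −1)   [check: 1·360 − 1·290 = 70]
  290 = 4·70 + 10   → row D = row B − 4·row C = (10, −4, 5)   [check: −4·360 + 5·290 = 10]
  70 = 7·10 + 0   → remainder 0, stop. gcd = 10 (last nonzero row D).
So gcd(360, 290) = 10, with Bézout identity −4·360 + 5·290 = 10. Containment (⊇): the Bézout identity exhibits 10 as an element of (360, 290), giving (10) ⊆ (360, 290). Containment (⊆): since 10 | 360 and 10 | 290 (360 = 10·36, 290 = 10·29), every Z-linear combination of 360 and 290 is divisible by 10, so (360, 290) ⊆ (10). Therefore (360, 290) = (10), d = 10.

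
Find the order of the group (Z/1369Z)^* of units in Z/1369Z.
(Z/1369Z)^* consists of the classes a with gcd(a, 1369) = 1, so its order is φ(1369). φ is multiplicative, with φ(p^e) = p^e − p^(e−1). Factorise 1369 = 37^2. Then
  φ(1369) = (37^2 − 37^1) = 1332 = 1332.
Thus |(Z/1369Z)^*| = 1332.

Final answer: |(Z/1369Z)^*| = 1332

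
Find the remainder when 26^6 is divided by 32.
0

Use repeated squaring. Binary(6) = 110. Walk through the bits of the exponent 6 left-to-right: at each bit after the leading one, square the running value, then multiply by 26 if the bit is 1 (always reducing mod 32):
  bit 1 = 1 (leading): start with 26.
  bit 2 = 1: square 26^2 = 676 ≡ 4; bit is 1, so multiply 4·26 = 104 ≡ 8 (mod 32).
  bit 3 = 0: square 8^2 = 64 ≡ 0 (mod 32).
Final value: 26^6 ≡ 0 (mod 32).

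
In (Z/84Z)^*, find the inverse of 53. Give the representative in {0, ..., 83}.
53^(−1) ≡ 65 (mod 84)

Apply the extended Euclidean algorithm to (84, 53), tracking rows (r, s, t) with s·84 + t·53 = r. Each division r_prev = q·r_cur + r_new produces the new row as (previous row) − q·(current row):
  row A: (84, 1, 0)   [1·84 + 0·53 = 84]
  row B: (53, 0, 1)   [0·84 + 1·53 = 53]
  84 = 1·53 + 31   → row C = row A − 1·row B = (31, 1, −1)   [check: 1·84 − 1·53 = 31]
  53 = 1·31 + 22   → row D = row B − 1·row C = (22, −1, 2)   [check: −1·84 + 2·53 = 22]
  31 = 1·22 + 9   → row E = row C − 1·row D = (9, 2, −3)   [check: 2·84 − 3·53 = 9]
  22 = 2·9 + 4   → row F = row D − 2·row E = (4, −5, 8)   [check: −5·84 + 8·53 = 4]
  9 = 2·4 + 1   → row G = row E − 2·row F = (1, 12, −19)   [check: 12·84 − 19·53 = 1]
  4 = 4·1 + 0   → remainder 0, stop. gcd = 1 (last nonzero row G).
The gcd is 1, so 53 is invertible mod 84. The last nonzero row gives 12·84 − 19·53 = 1, so t = −19. So 53^(−1) ≡ −19 ≡ 65 (mod 84). Verify: 53 · 65 = 3445 ≡ 1 (mod 84). ✓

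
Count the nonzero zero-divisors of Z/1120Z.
Z/1120Z has 735 nonzero zero-divisors

In Z/1120Z each nonzero element is either a unit (gcd with 1120 is 1) or a zero-divisor (gcd > 1). The number of units is φ(1120): factorise 1120 = 2^5 · 5 · 7, so φ(1120) = (2^5 − 2^4) · (5 − 1) · (7 − 1) = 16 · 4 · 6 = 384. The nonzero elements number 1120 − 1 = 1119. Hence the nonzero zero-divisors number 1119 − 384 = 735.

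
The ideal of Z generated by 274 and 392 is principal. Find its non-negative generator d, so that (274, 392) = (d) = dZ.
In the PID Z, (a, b) is generated by gcd(a, b). Compute gcd(392, 274) with the extended Euclidean algorithm, tracking rows (r, s, t) with s·392 + t·274 = r:
  row A: (392, 1, 0)   [1·392 + 0·274 = 392]
  row B: (274, 0, 1)   [0·392 + 1·274 = 274]
  392 = 1·274 + 118   → row C = row A − 1·row B = (118, 1, −1)   [check: 1·392 − 1·274 = 118]
  274 = 2·118 + 38   → row D = row B − 2·row C = (38, −2, 3)   [check: −2·392 + 3·274 = 38]
  118 = 3·38 + 4   → row E = row C − 3·row D = (4, 7, −10)   [check: 7·392 − 10·274 = 4]
  38 = 9·4 + 2   → row F = row D − 9·row E = (2, −65, 93)   [check: −65·392 + 93·274 = 2]
  4 = 2·2 + 0   → remainder 0, stop. gcd = 2 (last nonzero row F).
So gcd(274, 392) = 2, with Bézout identity −65·392 + 93·274 = 2. Containment (⊇): the Bézout identity exhibits 2 as an element of (274, 392), giving (2) ⊆ (274, 392). Containment (⊆): since 2 | 274 and 2 | 392 (274 = 2·137, 392 = 2·196), every Z-linear combination of 274 and 392 is divisible by 2, so (274, 392) ⊆ (2). Therefore (274, 392) = (2), d = 2.

Final answer: (274, 392) = (2); d = 2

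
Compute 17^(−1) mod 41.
Apply the extended Euclidean algorithm to (41, 17), tracking rows (r, s, t) with s·41 + t·17 = r. Each division r_prev = q·r_cur + r_new produces the new row as (previous row) − q·(current row):
  row A: (41, 1, 0)   [1·41 + 0·17 = 41]
  row B: (17, 0, 1)   [0·41 + 1·17 = 17]
  41 = 2·17 + 7   → row C = row A − 2·row B = (7, 1, −2)   [check: 1·41 − 2·17 = 7]
  17 = 2·7 + 3   → row D = row B − 2·row C = (3, −2, 5)   [check: −2·41 + 5·17 = 3]
  7 = 2·3 + 1   → row E = row C − 2·row D = (1, 5, −12)   [check: 5·41 − 12·17 = 1]
  3 = 3·1 + 0   → remainder 0, stop. gcd = 1 (last nonzero row E).
The gcd is 1, so 17 is invertible mod 41. The last nonzero row gives 5·41 − 12·17 = 1, so t = −12. So 17^(−1) ≡ −12 ≡ 29 (mod 41). Verify: 17 · 29 = 493 ≡ 1 (mod 41). ✓

Final answer: 17^(−1) ≡ 29 (mod 41)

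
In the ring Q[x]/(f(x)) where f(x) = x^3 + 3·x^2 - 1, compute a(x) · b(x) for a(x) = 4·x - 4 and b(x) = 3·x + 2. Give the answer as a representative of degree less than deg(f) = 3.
a · b ≡ 12·x^2 - 4·x - 8 (mod f(x))

First multiply in Q[x] without reducing: a · b = 12·x^2 - 4·x - 8. This already has degree < 3, so no reduction is needed. Hence a · b ≡ 12·x^2 - 4·x - 8 in Q[x]/(f).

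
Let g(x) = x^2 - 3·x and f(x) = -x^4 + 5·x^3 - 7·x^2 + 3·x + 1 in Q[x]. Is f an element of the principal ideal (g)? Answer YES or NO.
In Q[x] the ideal (g) consists of all multiples of g, so f ∈ (g) iff g | f, i.e. iff the remainder of f on division by g is 0. Divide f by g (g is monic, so eliminate the leading term of the running remainder at each step):
  leading term -x^4: subtract (-x^2)·g(x) = -x^4 + 3·x^3, leaving 2·x^3 - 7·x^2 + 3·x + 1
  leading term 2·x^3: subtract (2·x)·g(x) = 2·x^3 - 6·x^2, leaving -x^2 + 3·x + 1
  leading term -x^2: subtract (-1)·g(x) = -x^2 + 3·x, leaving 1
The remainder r(x) = 1 ≠ 0 (and deg r < deg g), so g ∤ f, i.e. f ∉ (g).

Final answer: NO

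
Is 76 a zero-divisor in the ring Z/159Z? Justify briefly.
NO

gcd(76, 159) = 1, so 76 is a unit in Z/159Z (it has a multiplicative inverse). A unit cannot be a zero-divisor: if 76·b ≡ 0 then multiplying both sides by 76^(−1) gives b ≡ 0. So 76 is not a zero-divisor.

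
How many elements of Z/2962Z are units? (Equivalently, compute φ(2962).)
An element a ∈ Z/2962Z is a unit iff gcd(a, 2962) = 1, so the number of units is φ(2962). φ is multiplicative, with φ(p^e) = p^e − p^(e−1). Factorise 2962 = 2 · 1481. Then
  φ(2962) = (2 − 1) · (1481 − 1) = 1 · 1480 = 1480.

Final answer: Z/2962Z has φ(2962) = 1480 units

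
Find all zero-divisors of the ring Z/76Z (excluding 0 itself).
An element a ∈ Z/76Z (with a ≠ 0) is a zero-divisor iff gcd(a, 76) > 1 (because a is a unit precisely when gcd(a, n) = 1, and in Z/nZ every nonzero, non-unit element is a zero-divisor). Scan a = 1, ..., 75 and keep those with gcd(a, 76) > 1:
  gcd(2, 76) = 2, gcd(4, 76) = 4, gcd(6, 76) = 2, gcd(8, 76) = 4, gcd(10, 76) = 2, gcd(12, 76) = 4, gcd(14, 76) = 2, gcd(16, 76) = 4, gcd(18, 76) = 2, gcd(19, 76) = 19, gcd(20, 76) = 4, gcd(22, 76) = 2, gcd(24, 76) = 4, gcd(26, 76) = 2, gcd(28, 76) = 4, gcd(30, 76) = 2, gcd(32, 76) = 4, gcd(34, 76) = 2, gcd(36, 76) = 4, gcd(38, 76) = 38, gcd(40, 76) = 4, gcd(42, 76) = 2, gcd(44, 76) = 4, gcd(46, 76) = 2, gcd(48, 76) = 4, gcd(50, 76) = 2, gcd(52, 76) = 4, gcd(54, 76) = 2, gcd(56, 76) = 4, gcd(57, 76) = 19, gcd(58, 76) = 2, gcd(60, 76) = 4, gcd(62, 76) = 2, gcd(64, 76) = 4, gcd(66, 76) = 2, gcd(68, 76) = 4, gcd(70, 76) = 2, gcd(72, 76) = 4, gcd(74, 76) = 2.
All other a ∈ {1, ..., 75} have gcd(a, 76) = 1 and are units. So the nonzero zero-divisors are exactly the 39 values of a appearing in this scan.

Final answer: nonzero zero-divisors of Z/76Z = {2, 4, 6, 8, 10, 12, 14, 16, 18, 19, 20, 22, 24, 26, 28, 30, 32, 34, 36, 38, 40, 42, 44, 46, 48, 50, 52, 54, 56, 57, 58, 60, 62, 64, 66, 68, 70, 72, 74}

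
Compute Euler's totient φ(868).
φ(868) = 360

φ is multiplicative, with φ(p^e) = p^e − p^(e−1). Factorise 868 = 2^2 · 7 · 31. Then
  φ(868) = (2^2 − 2^1) · (7 − 1) · (31 − 1) = 2 · 6 · 30 = 360.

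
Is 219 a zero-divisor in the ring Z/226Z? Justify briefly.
NO

gcd(219, 226) = 1, so 219 is a unit in Z/226Z (it has a multiplicative inverse). A unit cannot be a zero-divisor: if 219·b ≡ 0 then multiplying both sides by 219^(−1) gives b ≡ 0. So 219 is not a zero-divisor.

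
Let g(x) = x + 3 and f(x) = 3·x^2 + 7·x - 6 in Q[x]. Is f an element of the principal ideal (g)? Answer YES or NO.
YES

In Q[x] the ideal (g) consists of all multiples of g, so f ∈ (g) iff g | f, i.e. iff the remainder of f on division by g is 0. Divide f by g (g is monic, so eliminate the leading term of the running remainder at each step):
  leading term 3·x^2: subtract (3·x)·g(x) = 3·x^2 + 9·x, leaving -2·x - 6
  leading term -2·x: subtract (-2)·g(x) = -2·x - 6, leaving 0
The remainder is 0, so f(x) = g(x) · h(x) with h(x) = 3·x - 2. Hence g | f, i.e. f ∈ (g).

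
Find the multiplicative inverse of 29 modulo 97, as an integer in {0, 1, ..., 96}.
Apply the extended Euclidean algorithm to (97, 29), tracking rows (r, s, t) with s·97 + t·29 = r. Each division r_prev = q·r_cur + r_new produces the new row as (previous row) − q·(current row):
  row A: (97, 1, 0)   [1·97 + 0·29 = 97]
  row B: (29, 0, 1)   [0·97 + 1·29 = 29]
  97 = 3·29 + 10   → row C = row A − 3·row B = (10, 1, −3)   [check: 1·97 − 3·29 = 10]
  29 = 2·10 + 9   → row D = row B − 2·row C = (9, −2, 7)   [check: −2·97 + 7·29 = 9]
  10 = 1·9 + 1   → row E = row C − 1·row D = (1, 3, −10)   [check: 3·97 − 10·29 = 1]
  9 = 9·1 + 0   → remainder 0, stop. gcd = 1 (last nonzero row E).
The gcd is 1, so 29 is invertible mod 97. The last nonzero row gives 3·97 − 10·29 = 1, so t = −10. So 29^(−1) ≡ −10 ≡ 87 (mod 97). Verify: 29 · 87 = 2523 ≡ 1 (mod 97). ✓

Final answer: 29^(−1) ≡ 87 (mod 97)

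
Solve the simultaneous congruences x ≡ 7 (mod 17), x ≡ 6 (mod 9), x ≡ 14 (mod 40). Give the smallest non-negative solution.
The moduli 17, 9, 40 are pairwise coprime, so by the CRT there is a unique solution mod 17·9·40 = 6120.
Solve by successive substitution. Start with x ≡ 7 (mod 17).
  Combine with x ≡ 6 (mod 9): write x = 7 + 17·t and require 7 + 17·t ≡ 6 (mod 9), i.e. 17·t ≡ 6 − 7 ≡ 8 (mod 9). Since 17^(−1) ≡ 8 (mod 9) (17 ≡ 8 (mod 9)), t ≡ 8·8 ≡ 1 (mod 9). So x ≡ 7 + 17·1 = 24 (mod 153).
  Combine with x ≡ 14 (mod 40): write x = 24 + 153·t and require 24 + 153·t ≡ 14 (mod 40), i.e. 153·t ≡ 14 − 24 ≡ 30 (mod 40). Since 153^(−1) ≡ 17 (mod 40) (153 ≡ 33 (mod 40)), t ≡ 17·30 ≡ 30 (mod 40). So x ≡ 24 + 153·30 = 4614 (mod 6120).
Unique solution in [0, 6120): x = 4614.

Final answer: x ≡ 4614 (mod 6120); the representative in [0, 6120) is 4614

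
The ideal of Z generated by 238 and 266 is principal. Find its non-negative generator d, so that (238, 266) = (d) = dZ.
(238, 266) = (14); d = 14

In the PID Z, (a, b) is generated by gcd(a, b). Compute gcd(266, 238) with the extended Euclidean algorithm, tracking rows (r, s, t) with s·266 + t·238 = r:
  row A: (266, 1, 0)   [1·266 + 0·238 = 266]
  row B: (238, 0, 1)   [0·266 + 1·238 = 238]
  266 = 1·238 + 28   → row C = row A − 1·row B = (28, 1, −1)   [check: 1·266 − 1·238 = 28]
  238 = 8·28 + 14   → row D = row B − 8·row C = (14, −8, 9)   [check: −8·266 + 9·238 = 14]
  28 = 2·14 + 0   → remainder 0, stop. gcd = 14 (last nonzero row D).
So gcd(238, 266) = 14, with Bézout identity −8·266 + 9·238 = 14. Containment (⊇): the Bézout identity exhibits 14 as an element of (238, 266), giving (14) ⊆ (238, 266). Containment (⊆): since 14 | 238 and 14 | 266 (238 = 14·17, 266 = 14·19), every Z-linear combination of 238 and 266 is divisible by 14, so (238, 266) ⊆ (14). Therefore (238, 266) = (14), d = 14.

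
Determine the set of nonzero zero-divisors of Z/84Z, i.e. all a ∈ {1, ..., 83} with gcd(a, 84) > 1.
nonzero zero-divisors of Z/84Z = {2, 3, 4, 6, 7, 8, 9, 10, 12, 14, 15, 16, 18, 20, 21, 22, 24, 26, 27, 28, 30, 32, 33, 34, 35, 36, 38, 39, 40, 42, 44, 45, 46, 48, 49, 50, 51, 52, 54, 56, 57, 58, 60, 62, 63, 64, 66, 68, 69, 70, 72, 74, 75, 76, 77, 78, 80, 81, 82}

An element a ∈ Z/84Z (with a ≠ 0) is a zero-divisor iff gcd(a, 84) > 1 (because a is a unit precisely when gcd(a, n) = 1, and in Z/nZ every nonzero, non-unit element is a zero-divisor). Scan a = 1, ..., 83 and keep those with gcd(a, 84) > 1:
  gcd(2, 84) = 2, gcd(3, 84) = 3, gcd(4, 84) = 4, gcd(6, 84) = 6, gcd(7, 84) = 7, gcd(8, 84) = 4, gcd(9, 84) = 3, gcd(10, 84) = 2, gcd(12, 84) = 12, gcd(14, 84) = 14, gcd(15, 84) = 3, gcd(16, 84) = 4, gcd(18, 84) = 6, gcd(20, 84) = 4, gcd(21, 84) = 21, gcd(22, 84) = 2, gcd(24, 84) = 12, gcd(26, 84) = 2, gcd(27, 84) = 3, gcd(28, 84) = 28, gcd(30, 84) = 6, gcd(32, 84) = 4, gcd(33, 84) = 3, gcd(34, 84) = 2, gcd(35, 84) = 7, gcd(36, 84) = 12, gcd(38, 84) = 2, gcd(39, 84) = 3, gcd(40, 84) = 4, gcd(42, 84) = 42, gcd(44, 84) = 4, gcd(45, 84) = 3, gcd(46, 84) = 2, gcd(48, 84) = 12, gcd(49, 84) = 7, gcd(50, 84) = 2, gcd(51, 84) = 3, gcd(52, 84) = 4, gcd(54, 84) = 6, gcd(56, 84) = 28, gcd(57, 84) = 3, gcd(58, 84) = 2, gcd(60, 84) = 12, gcd(62, 84) = 2, gcd(63, 84) = 21, gcd(64, 84) = 4, gcd(66, 84) = 6, gcd(68, 84) = 4, gcd(69, 84) = 3, gcd(70, 84) = 14, gcd(72, 84) = 12, gcd(74, 84) = 2, gcd(75, 84) = 3, gcd(76, 84) = 4, gcd(77, 84) = 7, gcd(78, 84) = 6, gcd(80, 84) = 4, gcd(81, 84) = 3, gcd(82, 84) = 2.
All other a ∈ {1, ..., 83} have gcd(a, 84) = 1 and are units. So the nonzero zero-divisors are exactly the 59 values of a appearing in this scan.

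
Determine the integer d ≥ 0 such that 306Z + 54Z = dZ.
(306, 54) = (18); d = 18

In the PID Z, (a, b) is generated by gcd(a, b). Compute gcd(306, 54) with the extended Euclidean algorithm, tracking rows (r, s, t) with s·306 + t·54 = r:
  row A: (306, 1, 0)   [1·306 + 0·54 = 306]
  row B: (54, 0, 1)   [0·306 + 1·54 = 54]
  306 = 5·54 + 36   → row C = row A − 5·row B = (36, 1, −5)   [check: 1·306 − 5·54 = 36]
  54 = 1·36 + 18   → row D = row B − 1·row C = (18, −1, 6)   [check: −1·306 + 6·54 = 18]
  36 = 2·18 + 0   → remainder 0, stop. gcd = 18 (last nonzero row D).
So gcd(306, 54) = 18, with Bézout identity −1·306 + 6·54 = 18. Containment (⊇): the Bézout identity exhibits 18 as an element of (306, 54), giving (18) ⊆ (306, 54). Containment (⊆): since 18 | 306 and 18 | 54 (306 = 18·17, 54 = 18·3), every Z-linear combination of 306 and 54 is divisible by 18, so (306, 54) ⊆ (18). Therefore (306, 54) = (18), d = 18.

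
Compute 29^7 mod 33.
17

Use repeated squaring. Binary(7) = 111. Walk through the bits of the exponent 7 left-to-right: at each bit after the leading one, square the running value, then multiply by 29 if the bit is 1 (always reducing mod 33):
  bit 1 = 1 (leading): start with 29.
  bit 2 = 1: square 29^2 = 841 ≡ 16; bit is 1, so multiply 16·29 = 464 ≡ 2 (mod 33).
  bit 3 = 1: square 2^2 = 4; bit is 1, so multiply 4·29 = 116 ≡ 17 (mod 33).
Final value: 29^7 ≡ 17 (mod 33).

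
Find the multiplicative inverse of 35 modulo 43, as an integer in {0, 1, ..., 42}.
35^(−1) ≡ 16 (mod 43)

Apply the extended Euclidean algorithm to (43, 35), tracking rows (r, s, t) with s·43 + t·35 = r. Each division r_prev = q·r_cur + r_new produces the new row as (previous row) − q·(current row):
  row A: (43, 1, 0)   [1·43 + 0·35 = 43]
  row B: (35, 0, 1)   [0·43 + 1·35 = 35]
  43 = 1·35 + 8   → row C = row A − 1·row B = (8, 1, −1)   [check: 1·43 − 1·35 = 8]
  35 = 4·8 + 3   → row D = row B − 4·row C = (3, −4, 5)   [check: −4·43 + 5·35 = 3]
  8 = 2·3 + 2   → row E = row C − 2·row D = (2, 9, −11)   [check: 9·43 − 11·35 = 2]
  3 = 1·2 + 1   → row F = row D − 1·row E = (1, −13, 16)   [check: −13·43 + 16·35 = 1]
  2 = 2·1 + 0   → remainder 0, stop. gcd = 1 (last nonzero row F).
The gcd is 1, so 35 is invertible mod 43. The last nonzero row gives −13·43 + 16·35 = 1, so t = 16. So 35^(−1) ≡ 16 (mod 43). Verify: 35 · 16 = 560 ≡ 1 (mod 43). ✓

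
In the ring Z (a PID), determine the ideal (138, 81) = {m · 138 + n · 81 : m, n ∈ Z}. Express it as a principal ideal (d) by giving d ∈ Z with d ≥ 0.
(138, 81) = (3); d = 3

In the PID Z, (a, b) is generated by gcd(a, b). Compute gcd(138, 81) with the extended Euclidean algorithm, tracking rows (r, s, t) with s·138 + t·81 = r:
  row A: (138, 1, 0)   [1·138 + 0·81 = 138]
  row B: (81, 0, 1)   [0·138 + 1·81 = 81]
  138 = 1·81 + 57   → row C = row A − 1·row B = (57, 1, −1)   [check: 1·138 − 1·81 = 57]
  81 = 1·57 + 24   → row D = row B − 1·row C = (24, −1, 2)   [check: −1·138 + 2·81 = 24]
  57 = 2·24 + 9   → row E = row C − 2·row D = (9, 3, −5)   [check: 3·138 − 5·81 = 9]
  24 = 2·9 + 6   → row F = row D − 2·row E = (6, −7, 12)   [check: −7·138 + 12·81 = 6]
  9 = 1·6 + 3   → row G = row E − 1·row F = (3, 10, −17)   [check: 10·138 − 17·81 = 3]
  6 = 2·3 + 0   → remainder 0, stop. gcd = 3 (last nonzero row G).
So gcd(138, 81) = 3, with Bézout identity 10·138 − 17·81 = 3. Containment (⊇): the Bézout identity exhibits 3 as an element of (138, 81), giving (3) ⊆ (138, 81). Containment (⊆): since 3 | 138 and 3 | 81 (138 = 3·46, 81 = 3·27), every Z-linear combination of 138 and 81 is divisible by 3, so (138, 81) ⊆ (3). Therefore (138, 81) = (3), d = 3.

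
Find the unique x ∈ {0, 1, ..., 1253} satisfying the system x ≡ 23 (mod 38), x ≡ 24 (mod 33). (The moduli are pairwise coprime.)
x ≡ 783 (mod 1254); the representative in [0, 1254) is 783

The moduli 38, 33 are pairwise coprime, so by the CRT there is a unique solution mod 38·33 = 1254.
Solve by successive substitution. Start with x ≡ 23 (mod 38).
  Combine with x ≡ 24 (mod 33): write x = 23 + 38·t and require 23 + 38·t ≡ 24 (mod 33), i.e. 38·t ≡ 24 − 23 ≡ 1 (mod 33). Since 38^(−1) ≡ 20 (mod 33) (38 ≡ 5 (mod 33)), t ≡ 20·1 ≡ 20 (mod 33). So x ≡ 23 + 38·20 = 783 (mod 1254).
Unique solution in [0, 1254): x = 783.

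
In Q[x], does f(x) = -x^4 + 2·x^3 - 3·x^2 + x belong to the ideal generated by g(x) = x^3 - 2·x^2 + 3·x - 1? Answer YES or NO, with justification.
YES

In Q[x] the ideal (g) consists of all multiples of g, so f ∈ (g) iff g | f, i.e. iff the remainder of f on division by g is 0. Divide f by g (g is monic, so eliminate the leading term of the running remainder at each step):
  leading term -x^4: subtract (-x)·g(x) = -x^4 + 2·x^3 - 3·x^2 + x, leaving 0
The remainder is 0, so f(x) = g(x) · h(x) with h(x) = -x. Hence g | f, i.e. f ∈ (g).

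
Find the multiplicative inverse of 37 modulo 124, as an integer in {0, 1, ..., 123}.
37^(−1) ≡ 57 (mod 124)

Apply the extended Euclidean algorithm to (124, 37), tracking rows (r, s, t) with s·124 + t·37 = r. Each division r_prev = q·r_cur + r_new produces the new row as (previous row) − q·(current row):
  row A: (124, 1, 0)   [1·124 + 0·37 = 124]
  row B: (37, 0, 1)   [0·124 + 1·37 = 37]
  124 = 3·37 + 13   → row C = row A − 3·row B = (13, 1, −3)   [check: 1·124 − 3·37 = 13]
  37 = 2·13 + 11   → row D = row B − 2·row C = (11, −2, 7)   [check: −2·124 + 7·37 = 11]
  13 = 1·11 + 2   → row E = row C − 1·row D = (2, 3, −10)   [check: 3·124 − 10·37 = 2]
  11 = 5·2 + 1   → row F = row D − 5·row E = (1, −17, 57)   [check: −17·124 + 57·37 = 1]
  2 = 2·1 + 0   → remainder 0, stop. gcd = 1 (last nonzero row F).
The gcd is 1, so 37 is invertible mod 124. The last nonzero row gives −17·124 + 57·37 = 1, so t = 57. So 37^(−1) ≡ 57 (mod 124). Verify: 37 · 57 = 2109 ≡ 1 (mod 124). ✓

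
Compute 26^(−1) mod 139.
Apply the extended Euclidean algorithm to (139, 26), tracking rows (r, s, t) with s·139 + t·26 = r. Each division r_prev = q·r_cur + r_new produces the new row as (previous row) − q·(current row):
  row A: (139, 1, 0)   [1·139 + 0·26 = 139]
  row B: (26, 0, 1)   [0·139 + 1·26 = 26]
  139 = 5·26 + 9   → row C = row A − 5·row B = (9, 1, −5)   [check: 1·139 − 5·26 = 9]
  26 = 2·9 + 8   → row D = row B − 2·row C = (8, −2, 11)   [check: −2·139 + 11·26 = 8]
  9 = 1·8 + 1   → row E = row C − 1·row D = (1, 3, −16)   [check: 3·139 − 16·26 = 1]
  8 = 8·1 + 0   → remainder 0, stop. gcd = 1 (last nonzero row E).
The gcd is 1, so 26 is invertible mod 139. The last nonzero row gives 3·139 − 16·26 = 1, so t = −16. So 26^(−1) ≡ −16 ≡ 123 (mod 139). Verify: 26 · 123 = 3198 ≡ 1 (mod 139). ✓

Final answer: 26^(−1) ≡ 123 (mod 139)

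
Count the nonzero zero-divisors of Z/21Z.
Z/21Z has 8 nonzero zero-divisors

In Z/21Z each nonzero element is either a unit (gcd with 21 is 1) or a zero-divisor (gcd > 1). The number of units is φ(21): factorise 21 = 3 · 7, so φ(21) = (3 − 1) · (7 − 1) = 2 · 6 = 12. The nonzero elements number 21 − 1 = 20. Hence the nonzero zero-divisors number 20 − 12 = 8.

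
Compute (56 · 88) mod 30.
Reduce the factors first: 56 ≡ 26, 88 ≡ 28 (mod 30), so 56 · 88 ≡ 26 · 28 (mod 30). 26 · 28 = 728. Dividing by 30: 728 = 24·30 + 8. So (56 · 88) mod 30 = 8.

Final answer: 8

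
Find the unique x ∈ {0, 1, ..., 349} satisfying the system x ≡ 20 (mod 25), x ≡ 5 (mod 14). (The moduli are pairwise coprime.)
The moduli 25, 14 are pairwise coprime, so by the CRT there is a unique solution mod 25·14 = 350.
Solve by successive substitution. Start with x ≡ 20 (mod 25).
  Combine with x ≡ 5 (mod 14): write x = 20 + 25·t and require 20 + 25·t ≡ 5 (mod 14), i.e. 25·t ≡ 5 − 20 ≡ 13 (mod 14). Since 25^(−1) ≡ 9 (mod 14) (25 ≡ 11 (mod 14)), t ≡ 9·13 ≡ 5 (mod 14). So x ≡ 20 + 25·5 = 145 (mod 350).
Unique solution in [0, 350): x = 145.

Final answer: x ≡ 145 (mod 350); the representative in [0, 350) is 145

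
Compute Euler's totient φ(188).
φ(188) = 92

φ is multiplicative, with φ(p^e) = p^e − p^(e−1). Factorise 188 = 2^2 · 47. Then
  φ(188) = (2^2 − 2^1) · (47 − 1) = 2 · 46 = 92.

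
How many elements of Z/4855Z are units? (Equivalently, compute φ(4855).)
An element a ∈ Z/4855Z is a unit iff gcd(a, 4855) = 1, so the number of units is φ(4855). φ is multiplicative, with φ(p^e) = p^e − p^(e−1). Factorise 4855 = 5 · 971. Then
  φ(4855) = (5 − 1) · (971 − 1) = 4 · 970 = 3880.

Final answer: Z/4855Z has φ(4855) = 3880 units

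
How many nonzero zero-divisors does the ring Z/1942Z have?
In Z/1942Z each nonzero element is either a unit (gcd with 1942 is 1) or a zero-divisor (gcd > 1). The number of units is φ(1942): factorise 1942 = 2 · 971, so φ(1942) = (2 − 1) · (971 − 1) = 1 · 970 = 970. The nonzero elements number 1942 − 1 = 1941. Hence the nonzero zero-divisors number 1941 − 970 = 971.

Final answer: Z/1942Z has 971 nonzero zero-divisors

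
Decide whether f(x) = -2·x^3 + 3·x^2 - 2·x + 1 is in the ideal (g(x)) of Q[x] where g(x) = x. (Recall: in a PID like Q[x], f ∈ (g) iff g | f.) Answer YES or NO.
In Q[x] the ideal (g) consists of all multiples of g, so f ∈ (g) iff g | f, i.e. iff the remainder of f on division by g is 0. Divide f by g (g is monic, so eliminate the leading term of the running remainder at each step):
  leading term -2·x^3: subtract (-2·x^2)·g(x) = -2·x^3, leaving 3·x^2 - 2·x + 1
  leading term 3·x^2: subtract (3·x)·g(x) = 3·x^2, leaving 1 - 2·x
  leading term -2·x: subtract (-2)·g(x) = -2·x, leaving 1
The remainder r(x) = 1 ≠ 0 (and deg r < deg g), so g ∤ f, i.e. f ∉ (g).

Final answer: NO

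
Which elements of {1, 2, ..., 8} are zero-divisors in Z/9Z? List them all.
An element a ∈ Z/9Z (with a ≠ 0) is a zero-divisor iff gcd(a, 9) > 1 (because a is a unit precisely when gcd(a, n) = 1, and in Z/nZ every nonzero, non-unit element is a zero-divisor). Scan a = 1, ..., 8 and keep those with gcd(a, 9) > 1:
  gcd(3, 9) = 3, gcd(6, 9) = 3.
All other a ∈ {1, ..., 8} have gcd(a, 9) = 1 and are units. So the nonzero zero-divisors are exactly the 2 values of a appearing in this scan.

Final answer: nonzero zero-divisors of Z/9Z = {3, 6}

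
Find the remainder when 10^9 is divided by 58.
18

Use repeated squaring. Binary(9) = 1001. Walk through the bits of the exponent 9 left-to-right: at each bit after the leading one, square the running value, then multiply by 10 if the bit is 1 (always reducing mod 58):
  bit 1 = 1 (leading): start with 10.
  bit 2 = 0: square 10^2 = 100 ≡ 42 (mod 58).
  bit 3 = 0: square 42^2 = 1764 ≡ 24 (mod 58).
  bit 4 = 1: square 24^2 = 576 ≡ 54; bit is 1, so multiply 54·10 = 540 ≡ 18 (mod 58).
Final value: 10^9 ≡ 18 (mod 58).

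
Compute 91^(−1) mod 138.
91^(−1) ≡ 91 (mod 138)

Apply the extended Euclidean algorithm to (138, 91), tracking rows (r, s, t) with s·138 + t·91 = r. Each division r_prev = q·r_cur + r_new produces the new row as (previous row) − q·(current row):
  row A: (138, 1, 0)   [1·138 + 0·91 = 138]
  row B: (91, 0, 1)   [0·138 + 1·91 = 91]
  138 = 1·91 + 47   → row C = row A − 1·row B = (47, 1, −1)   [check: 1·138 − 1·91 = 47]
  91 = 1·47 + 44   → row D = row B − 1·row C = (44, −1, 2)   [check: −1·138 + 2·91 = 44]
  47 = 1·44 + 3   → row E = row C − 1·row D = (3, 2, −3)   [check: 2·138 − 3·91 = 3]
  44 = 14·3 + 2   → row F = row D − 14·row E = (2, −29, 44)   [check: −29·138 + 44·91 = 2]
  3 = 1·2 + 1   → row G = row E − 1·row F = (1, 31, −47)   [check: 31·138 − 47·91 = 1]
  2 = 2·1 + 0   → remainder 0, stop. gcd = 1 (last nonzero row G).
The gcd is 1, so 91 is invertible mod 138. The last nonzero row gives 31·138 − 47·91 = 1, so t = −47. So 91^(−1) ≡ −47 ≡ 91 (mod 138). Verify: 91 · 91 = 8281 ≡ 1 (mod 138). ✓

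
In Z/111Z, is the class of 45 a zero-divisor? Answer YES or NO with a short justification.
YES

gcd(45, 111) = 3 > 1, so 45 is not a unit in Z/111Z. In Z/nZ every nonzero non-unit is a zero-divisor: explicitly, take b = 111/gcd = 37 ≠ 0 (mod 111); then 45·37 = 1665 = 15·111, i.e. 45·37 ≡ 0 (mod 111). So 45 is a zero-divisor.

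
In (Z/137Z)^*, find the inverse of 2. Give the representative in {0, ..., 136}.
2^(−1) ≡ 69 (mod 137)

Apply the extended Euclidean algorithm to (137, 2), tracking rows (r, s, t) with s·137 + t·2 = r. Each division r_prev = q·r_cur + r_new produces the new row as (previous row) − q·(current row):
  row A: (137, 1, 0)   [1·137 + 0·2 = 137]
  row B: (2, 0, 1)   [0·137 + 1·2 = 2]
  137 = 68·2 + 1   → row C = row A − 68·row B = (1, 1, −68)   [check: 1·137 − 68·2 = 1]
  2 = 2·1 + 0   → remainder 0, stop. gcd = 1 (last nonzero row C).
The gcd is 1, so 2 is invertible mod 137. The last nonzero row gives 1·137 − 68·2 = 1, so t = −68. So 2^(−1) ≡ −68 ≡ 69 (mod 137). Verify: 2 · 69 = 138 ≡ 1 (mod 137). ✓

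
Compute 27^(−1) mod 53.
27^(−1) ≡ 2 (mod 53)

Apply the extended Euclidean algorithm to (53, 27), tracking rows (r, s, t) with s·53 + t·27 = r. Each division r_prev = q·r_cur + r_new produces the new row as (previous row) − q·(current row):
  row A: (53, 1, 0)   [1·53 + 0·27 = 53]
  row B: (27, 0, 1)   [0·53 + 1·27 = 27]
  53 = 1·27 + 26   → row C = row A − 1·row B = (26, 1, −1)   [check: 1·53 − 1·27 = 26]
  27 = 1·26 + 1   → row D = row B − 1·row C = (1, −1, 2)   [check: −1·53 + 2·27 = 1]
  26 = 26·1 + 0   → remainder 0, stop. gcd = 1 (last nonzero row D).
The gcd is 1, so 27 is invertible mod 53. The last nonzero row gives −1·53 + 2·27 = 1, so t = 2. So 27^(−1) ≡ 2 (mod 53). Verify: 27 · 2 = 54 ≡ 1 (mod 53). ✓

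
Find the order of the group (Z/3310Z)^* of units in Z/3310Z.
(Z/3310Z)^* consists of the classes a with gcd(a, 3310) = 1, so its order is φ(3310). φ is multiplicative, with φ(p^e) = p^e − p^(e−1). Factorise 3310 = 2 · 5 · 331. Then
  φ(3310) = (2 − 1) · (5 − 1) · (331 − 1) = 1 · 4 · 330 = 1320.
Thus |(Z/3310Z)^*| = 1320.

Final answer: |(Z/3310Z)^*| = 1320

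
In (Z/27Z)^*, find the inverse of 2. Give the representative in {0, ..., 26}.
2^(−1) ≡ 14 (mod 27)

Apply the extended Euclidean algorithm to (27, 2), tracking rows (r, s, t) with s·27 + t·2 = r. Each division r_prev = q·r_cur + r_new produces the new row as (previous row) − q·(current row):
  row A: (27, 1, 0)   [1·27 + 0·2 = 27]
  row B: (2, 0, 1)   [0·27 + 1·2 = 2]
  27 = 13·2 + 1   → row C = row A − 13·row B = (1, 1, −13)   [check: 1·27 − 13·2 = 1]
  2 = 2·1 + 0   → remainder 0, stop. gcd = 1 (last nonzero row C).
The gcd is 1, so 2 is invertible mod 27. The last nonzero row gives 1·27 − 13·2 = 1, so t = −13. So 2^(−1) ≡ −13 ≡ 14 (mod 27). Verify: 2 · 14 = 28 ≡ 1 (mod 27). ✓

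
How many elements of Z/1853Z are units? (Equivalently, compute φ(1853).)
An element a ∈ Z/1853Z is a unit iff gcd(a, 1853) = 1, so the number of units is φ(1853). φ is multiplicative, with φ(p^e) = p^e − p^(e−1). Factorise 1853 = 17 · 109. Then
  φ(1853) = (17 − 1) · (109 − 1) = 16 · 108 = 1728.

Final answer: Z/1853Z has φ(1853) = 1728 units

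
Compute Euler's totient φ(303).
φ is multiplicative, with φ(p^e) = p^e − p^(e−1). Factorise 303 = 3 · 101. Then
  φ(303) = (3 − 1) · (101 − 1) = 2 · 100 = 200.

Final answer: φ(303) = 200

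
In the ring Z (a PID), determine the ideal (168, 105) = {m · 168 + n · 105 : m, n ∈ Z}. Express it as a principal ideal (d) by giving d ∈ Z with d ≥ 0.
(168, 105) = (21); d = 21

In the PID Z, (a, b) is generated by gcd(a, b). Compute gcd(168, 105) with the extended Euclidean algorithm, tracking rows (r, s, t) with s·168 + t·105 = r:
  row A: (168, 1, 0)   [1·168 + 0·105 = 168]
  row B: (105, 0, 1)   [0·168 + 1·105 = 105]
  168 = 1·105 + 63   → row C = row A − 1·row B = (63, 1, −1)   [check: 1·168 − 1·105 = 63]
  105 = 1·63 + 42   → row D = row B − 1·row C = (42, −1, 2)   [check: −1·168 + 2·105 = 42]
  63 = 1·42 + 21   → row E = row C − 1·row D = (21, 2, −3)   [check: 2·168 − 3·105 = 21]
  42 = 2·21 + 0   → remainder 0, stop. gcd = 21 (last nonzero row E).
So gcd(168, 105) = 21, with Bézout identity 2·168 − 3·105 = 21. Containment (⊇): the Bézout identity exhibits 21 as an element of (168, 105), giving (21) ⊆ (168, 105). Containment (⊆): since 21 | 168 and 21 | 105 (168 = 21·8, 105 = 21·5), every Z-linear combination of 168 and 105 is divisible by 21, so (168, 105) ⊆ (21). Therefore (168, 105) = (21), d = 21.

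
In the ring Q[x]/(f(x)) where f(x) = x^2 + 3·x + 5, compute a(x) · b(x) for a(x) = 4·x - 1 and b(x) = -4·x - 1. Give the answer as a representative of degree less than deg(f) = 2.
a · b ≡ 48·x + 81 (mod f(x))

First multiply in Q[x] without reducing: a · b = 1 - 16·x^2. Now divide by f(x) = x^2 + 3·x + 5, eliminating the leading term at each step:
  leading term -16·x^2: subtract (-16)·f(x) = -16·x^2 - 48·x - 80, leaving 48·x + 81
The degree is now < 2, so this is the remainder. Hence a · b ≡ 48·x + 81 in Q[x]/(f).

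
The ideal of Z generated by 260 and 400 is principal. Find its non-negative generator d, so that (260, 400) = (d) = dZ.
In the PID Z, (a, b) is generated by gcd(a, b). Compute gcd(400, 260) with the extended Euclidean algorithm, tracking rows (r, s, t) with s·400 + t·260 = r:
  row A: (400, 1, 0)   [1·400 + 0·260 = 400]
  row B: (260, 0, 1)   [0·400 + 1·260 = 260]
  400 = 1·260 + 140   → row C = row A − 1·row B = (140, 1, −1)   [check: 1·400 − 1·260 = 140]
  260 = 1·140 + 120   → row D = row B − 1·row C = (120, −1, 2)   [check: −1·400 + 2·260 = 120]
  140 = 1·120 + 20   → row E = row C − 1·row D = (20, 2, −3)   [check: 2·400 − 3·260 = 20]
  120 = 6·20 + 0   → remainder 0, stop. gcd = 20 (last nonzero row E).
So gcd(260, 400) = 20, with Bézout identity 2·400 − 3·260 = 20. Containment (⊇): the Bézout identity exhibits 20 as an element of (260, 400), giving (20) ⊆ (260, 400). Containment (⊆): since 20 | 260 and 20 | 400 (260 = 20·13, 400 = 20·20), every Z-linear combination of 260 and 400 is divisible by 20, so (260, 400) ⊆ (20). Therefore (260, 400) = (20), d = 20.

Final answer: (260, 400) = (20); d = 20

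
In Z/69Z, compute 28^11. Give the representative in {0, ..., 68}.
22

Use repeated squaring. Binary(11) = 1011. Walk through the bits of the exponent 11 left-to-right: at each bit after the leading one, square the running value, then multiply by 28 if the bit is 1 (always reducing mod 69):
  bit 1 = 1 (leading): start with 28.
  bit 2 = 0: square 28^2 = 784 ≡ 25 (mod 69).
  bit 3 = 1: square 25^2 = 625 ≡ 4; bit is 1, so multiply 4·28 = 112 ≡ 43 (mod 69).
  bit 4 = 1: square 43^2 = 1849 ≡ 55; bit is 1, so multiply 55·28 = 1540 ≡ 22 (mod 69).
Final value: 28^11 ≡ 22 (mod 69).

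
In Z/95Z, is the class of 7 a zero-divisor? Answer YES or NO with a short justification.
gcd(7, 95) = 1, so 7 is a unit in Z/95Z (it has a multiplicative inverse). A unit cannot be a zero-divisor: if 7·b ≡ 0 then multiplying both sides by 7^(−1) gives b ≡ 0. So 7 is not a zero-divisor.

Final answer: NO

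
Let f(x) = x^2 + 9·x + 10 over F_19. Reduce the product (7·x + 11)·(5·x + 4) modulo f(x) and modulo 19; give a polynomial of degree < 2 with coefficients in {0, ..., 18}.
Multiply as integer polynomials: a · b = 35·x^2 + 83·x + 44. Reducing coefficients mod 19: a · b ≡ 16·x^2 + 7·x + 6. Now divide by f(x) = x^2 + 9·x + 10 in F_19[x], eliminating the leading term at each step:
  leading term 16·x^2: subtract (16)·f(x) = 16·x^2 + 11·x + 8, leaving 15·x + 17 (coefficients mod 19)
The degree is now < 2, so this is the remainder. Hence a · b ≡ 15·x + 17 in F_19[x]/(f).

Final answer: a · b ≡ 15·x + 17 (mod f(x))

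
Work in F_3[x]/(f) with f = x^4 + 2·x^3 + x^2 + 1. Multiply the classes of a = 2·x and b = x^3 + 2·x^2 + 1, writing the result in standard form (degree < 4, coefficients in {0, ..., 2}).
Multiply as integer polynomials: a · b = 2·x^4 + 4·x^3 + 2·x. Reducing coefficients mod 3: a · b ≡ 2·x^4 + x^3 + 2·x. Now divide by f(x) = x^4 + 2·x^3 + x^2 + 1 in F_3[x], eliminating the leading term at each step:
  leading term 2·x^4: subtract (2)·f(x) = 2·x^4 + x^3 + 2·x^2 + 2, leaving x^2 + 2·x + 1 (coefficients mod 3)
The degree is now < 4, so this is the remainder. Hence a · b ≡ x^2 + 2·x + 1 in F_3[x]/(f).

Final answer: a · b ≡ x^2 + 2·x + 1 (mod f(x))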